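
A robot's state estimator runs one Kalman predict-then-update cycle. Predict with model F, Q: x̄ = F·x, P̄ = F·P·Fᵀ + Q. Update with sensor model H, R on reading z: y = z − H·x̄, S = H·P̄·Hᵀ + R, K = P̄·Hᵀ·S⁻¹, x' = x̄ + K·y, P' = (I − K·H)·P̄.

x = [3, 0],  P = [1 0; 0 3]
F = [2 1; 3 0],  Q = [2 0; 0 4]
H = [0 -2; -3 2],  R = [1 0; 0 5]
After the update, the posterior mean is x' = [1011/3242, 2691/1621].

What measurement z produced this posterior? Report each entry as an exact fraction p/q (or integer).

x̄ = F·x = [6, 9]
P̄ = F·P·Fᵀ + Q = [9 6; 6 13]
S = H·P̄·Hᵀ + R = [53 -16; -16 66]
K = P̄·Hᵀ·S⁻¹ = [-516/1621 -987/3242; -794/1621 4/1621]
x' − x̄ = [-18441/3242, -11898/1621] = K·y
y = (KᵀK)⁻¹·Kᵀ·(x' − x̄) = [15, 3]
z = y + H·x̄ = [15, 3] + [-18, 0] = [-3, 3]

z = [-3, 3]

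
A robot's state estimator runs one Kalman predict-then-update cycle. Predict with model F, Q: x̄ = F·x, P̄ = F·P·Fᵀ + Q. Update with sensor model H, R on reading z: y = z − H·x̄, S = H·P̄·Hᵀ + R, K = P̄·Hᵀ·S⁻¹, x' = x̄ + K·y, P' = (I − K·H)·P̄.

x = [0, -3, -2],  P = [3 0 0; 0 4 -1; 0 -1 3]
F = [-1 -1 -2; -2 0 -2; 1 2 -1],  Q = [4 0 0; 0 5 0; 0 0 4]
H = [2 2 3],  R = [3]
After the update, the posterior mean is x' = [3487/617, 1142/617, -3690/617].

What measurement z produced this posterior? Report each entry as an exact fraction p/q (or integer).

x̄ = F·x = [7, 4, -4]
P̄ = F·P·Fᵀ + Q = [19 16 -2; 16 29 4; -2 4 30]
S = H·P̄·Hᵀ + R = [617]
K = P̄·Hᵀ·S⁻¹ = [64/617; 102/617; 94/617]
x' − x̄ = [-832/617, -1326/617, -1222/617] = K·y
y = (KᵀK)⁻¹·Kᵀ·(x' − x̄) = [-13]
z = y + H·x̄ = [-13] + [10] = [-3]

z = [-3]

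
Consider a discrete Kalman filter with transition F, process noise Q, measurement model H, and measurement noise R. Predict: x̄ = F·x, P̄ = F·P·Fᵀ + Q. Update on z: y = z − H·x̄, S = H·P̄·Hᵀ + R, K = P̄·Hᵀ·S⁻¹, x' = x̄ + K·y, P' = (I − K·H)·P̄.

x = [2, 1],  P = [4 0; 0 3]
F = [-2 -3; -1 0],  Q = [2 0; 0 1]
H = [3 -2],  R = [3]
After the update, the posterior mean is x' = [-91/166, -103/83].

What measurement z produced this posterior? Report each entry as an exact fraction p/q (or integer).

x̄ = F·x = [-7, -2]
P̄ = F·P·Fᵀ + Q = [45 8; 8 5]
S = H·P̄·Hᵀ + R = [332]
K = P̄·Hᵀ·S⁻¹ = [119/332; 7/166]
x' − x̄ = [1071/166, 63/83] = K·y
y = (KᵀK)⁻¹·Kᵀ·(x' − x̄) = [18]
z = y + H·x̄ = [18] + [-17] = [1]

z = [1]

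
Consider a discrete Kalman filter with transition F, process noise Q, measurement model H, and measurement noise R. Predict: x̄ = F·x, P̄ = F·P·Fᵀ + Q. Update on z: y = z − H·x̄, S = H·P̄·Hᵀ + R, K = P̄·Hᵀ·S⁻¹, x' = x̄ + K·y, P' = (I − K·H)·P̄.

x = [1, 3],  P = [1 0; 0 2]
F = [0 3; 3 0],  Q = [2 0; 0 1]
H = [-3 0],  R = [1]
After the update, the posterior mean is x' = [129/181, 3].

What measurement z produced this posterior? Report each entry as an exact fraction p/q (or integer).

z = [-2]

x̄ = F·x = [9, 3]
P̄ = F·P·Fᵀ + Q = [20 0; 0 10]
S = H·P̄·Hᵀ + R = [181]
K = P̄·Hᵀ·S⁻¹ = [-60/181; 0]
x' − x̄ = [-1500/181, 0] = K·y
y = (KᵀK)⁻¹·Kᵀ·(x' − x̄) = [25]
z = y + H·x̄ = [25] + [-27] = [-2]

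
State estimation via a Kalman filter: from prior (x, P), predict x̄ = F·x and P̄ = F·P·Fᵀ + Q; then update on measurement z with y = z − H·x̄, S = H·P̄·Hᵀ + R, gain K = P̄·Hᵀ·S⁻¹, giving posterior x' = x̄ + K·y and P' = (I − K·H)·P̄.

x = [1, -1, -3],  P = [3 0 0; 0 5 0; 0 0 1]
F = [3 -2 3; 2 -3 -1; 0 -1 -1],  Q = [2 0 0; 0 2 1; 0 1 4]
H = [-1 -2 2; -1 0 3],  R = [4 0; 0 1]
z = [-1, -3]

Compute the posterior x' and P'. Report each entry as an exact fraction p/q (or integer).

x̄ = F·x = [-4, 8, 4]
P̄ = F·P·Fᵀ + Q = [58 45 7; 45 60 17; 7 17 10]
y = z − H·x̄ = [3, -19]
S = H·P̄·Hᵀ + R = [358 71; 71 107]
K = P̄·Hᵀ·S⁻¹ = [-11711/33265 -3732/33265; -14443/33265 11449/33265; -776/6653 1945/6653]
x' = x̄ + K·y = [-19457/6653, 1052/6653, -12671/6653]
P' = (I − K·H)·P̄ = [222012/33265 -14824/33265 14552/6653; -14824/33265 35173/33265 -225/6653; 14552/6653 -225/6653 5499/6653]

x' = [-19457/6653, 1052/6653, -12671/6653]
P' = [222012/33265 -14824/33265 14552/6653; -14824/33265 35173/33265 -225/6653; 14552/6653 -225/6653 5499/6653]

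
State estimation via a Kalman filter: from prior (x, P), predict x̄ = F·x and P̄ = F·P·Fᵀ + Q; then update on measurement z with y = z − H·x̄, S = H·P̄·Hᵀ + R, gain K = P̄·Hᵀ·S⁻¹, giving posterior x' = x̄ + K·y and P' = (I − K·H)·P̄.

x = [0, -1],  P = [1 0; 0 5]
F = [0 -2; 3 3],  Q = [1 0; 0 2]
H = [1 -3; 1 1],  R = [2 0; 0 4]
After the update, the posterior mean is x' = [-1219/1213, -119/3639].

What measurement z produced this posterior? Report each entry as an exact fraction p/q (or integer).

x̄ = F·x = [2, -3]
P̄ = F·P·Fᵀ + Q = [21 -30; -30 56]
S = H·P̄·Hᵀ + R = [707 -87; -87 21]
K = P̄·Hᵀ·S⁻¹ = [258/1213 549/1213; -316/1213 578/3639]
x' − x̄ = [-3645/1213, 10798/3639] = K·y
y = (KᵀK)⁻¹·Kᵀ·(x' − x̄) = [-12, -1]
z = y + H·x̄ = [-12, -1] + [11, -1] = [-1, -2]

z = [-1, -2]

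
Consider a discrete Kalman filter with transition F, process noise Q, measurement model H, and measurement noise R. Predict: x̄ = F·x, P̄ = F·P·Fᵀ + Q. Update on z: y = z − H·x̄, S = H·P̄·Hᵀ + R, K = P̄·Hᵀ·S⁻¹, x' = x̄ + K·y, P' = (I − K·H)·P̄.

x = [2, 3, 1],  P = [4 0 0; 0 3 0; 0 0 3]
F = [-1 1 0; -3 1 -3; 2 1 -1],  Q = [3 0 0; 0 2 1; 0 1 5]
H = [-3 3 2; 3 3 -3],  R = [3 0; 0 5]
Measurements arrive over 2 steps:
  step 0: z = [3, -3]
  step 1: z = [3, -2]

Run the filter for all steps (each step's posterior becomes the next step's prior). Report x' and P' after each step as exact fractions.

step 0: x̄ = F·x = [1, -6, 6]
step 0: P̄ = F·P·Fᵀ + Q = [10 15 -5; 15 68 -11; -5 -11 27]
step 0: y = z − H·x̄ = [12, 30]
step 0: S = H·P̄·Hᵀ + R = [471 318; 318 1508]
step 0: K = P̄·Hᵀ·S⁻¹ = [-155/4479 100/1493; 14615/76143 3719/25381; 15885/101524 -24069/203048]
step 0: x' = x̄ + K·y = [3873/1493, 17744/25381, 438729/101524]
step 0: P' = (I − K·H)·P̄ = [18565/4479 3820/4479 7295/1493; 3820/4479 29195/76143 25180/25381; 7295/1493 25180/25381 1233675/203048]
step 1: x̄ = F·x = [-48097/25381, -2035303/101524, 158975/101524]
step 1: P̄ = F·P·Fᵀ + Q = [147783/25381 535255/25381 -80190/25381; 535255/25381 104316073/609144 -5023047/203048; -80190/25381 -5023047/203048 2014555/203048]
step 1: y = z − H·x̄ = [5515367/101524, 3478475/50762]
step 1: S = H·P̄·Hᵀ + R = [202600915/203048 147833427/101524; 147833427/101524 130443439/50762]
step 1: K = P̄·Hᵀ·S⁻¹ = [-433810380/6435125767 3302140218/45045880369; 1191980719/6435125767 6687711844/45045880369; 722971904/6435125767 -9713214597/90091760738]
step 1: x' = x̄ + K·y = [-3435959719/6435125767, 1215109328/6435125767, 1809821682/6435125767]
step 1: P' = (I − K·H)·P̄ = [84276153075/45045880369 17234653831/45045880369 96007239876/45045880369; 17234653831/45045880369 38735173046/135137641107 19000191773/45045880369; 96007239876/45045880369 19000191773/45045880369 246203554293/90091760738]

step 0: x' = [3873/1493, 17744/25381, 438729/101524], P' = [18565/4479 3820/4479 7295/1493; 3820/4479 29195/76143 25180/25381; 7295/1493 25180/25381 1233675/203048]
step 1: x' = [-3435959719/6435125767, 1215109328/6435125767, 1809821682/6435125767], P' = [84276153075/45045880369 17234653831/45045880369 96007239876/45045880369; 17234653831/45045880369 38735173046/135137641107 19000191773/45045880369; 96007239876/45045880369 19000191773/45045880369 246203554293/90091760738]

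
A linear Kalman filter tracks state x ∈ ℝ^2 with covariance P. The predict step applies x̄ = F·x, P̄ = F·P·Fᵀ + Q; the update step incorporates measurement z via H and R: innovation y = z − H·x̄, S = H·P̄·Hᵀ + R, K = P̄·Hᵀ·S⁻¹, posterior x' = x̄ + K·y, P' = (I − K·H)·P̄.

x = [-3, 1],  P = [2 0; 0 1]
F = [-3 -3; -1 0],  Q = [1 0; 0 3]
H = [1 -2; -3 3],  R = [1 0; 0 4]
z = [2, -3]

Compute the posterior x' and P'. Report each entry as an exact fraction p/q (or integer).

x' = [1466/1225, -17/175]
P' = [2712/1225 256/175; 256/175 28/25]

x̄ = F·x = [6, 3]
P̄ = F·P·Fᵀ + Q = [28 6; 6 5]
y = z − H·x̄ = [2, 6]
S = H·P̄·Hᵀ + R = [25 -60; -60 193]
K = P̄·Hᵀ·S⁻¹ = [-872/1225 -138/245; -136/175 -9/35]
x' = x̄ + K·y = [1466/1225, -17/175]
P' = (I − K·H)·P̄ = [2712/1225 256/175; 256/175 28/25]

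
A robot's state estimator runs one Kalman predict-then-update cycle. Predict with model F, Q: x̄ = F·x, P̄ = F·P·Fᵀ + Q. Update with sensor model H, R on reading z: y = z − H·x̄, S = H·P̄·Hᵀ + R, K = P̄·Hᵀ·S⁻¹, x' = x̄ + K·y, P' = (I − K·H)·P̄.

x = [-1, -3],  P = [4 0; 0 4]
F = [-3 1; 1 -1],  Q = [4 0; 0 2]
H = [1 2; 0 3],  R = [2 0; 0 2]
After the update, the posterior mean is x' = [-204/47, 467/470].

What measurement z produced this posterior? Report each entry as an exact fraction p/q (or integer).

z = [-3, 3]

x̄ = F·x = [0, 2]
P̄ = F·P·Fᵀ + Q = [44 -16; -16 10]
S = H·P̄·Hᵀ + R = [22 12; 12 92]
K = P̄·Hᵀ·S⁻¹ = [42/47 -30/47; 1/235 153/470]
x' − x̄ = [-204/47, -473/470] = K·y
y = (KᵀK)⁻¹·Kᵀ·(x' − x̄) = [-7, -3]
z = y + H·x̄ = [-7, -3] + [4, 6] = [-3, 3]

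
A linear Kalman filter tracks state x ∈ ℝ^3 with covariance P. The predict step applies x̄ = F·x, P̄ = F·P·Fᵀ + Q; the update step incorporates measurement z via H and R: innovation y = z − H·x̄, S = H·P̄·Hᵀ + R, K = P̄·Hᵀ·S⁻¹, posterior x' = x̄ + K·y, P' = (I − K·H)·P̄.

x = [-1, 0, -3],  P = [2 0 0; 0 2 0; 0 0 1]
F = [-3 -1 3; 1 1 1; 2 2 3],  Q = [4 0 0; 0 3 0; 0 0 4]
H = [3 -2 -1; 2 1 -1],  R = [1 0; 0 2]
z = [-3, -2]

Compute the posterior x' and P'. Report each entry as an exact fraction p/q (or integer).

x' = [-17862/3547, -16495/10641, -97259/10641]
P' = [12251/3547 4917/3547 26787/3547; 4917/3547 8939/10641 29563/10641; 26787/3547 29563/10641 184877/10641]

x̄ = F·x = [-6, -4, -11]
P̄ = F·P·Fᵀ + Q = [33 -5 -7; -5 8 11; -7 11 29]
y = z − H·x̄ = [-4, 3]
S = H·P̄·Hᵀ + R = [505 262; 262 157]
K = P̄·Hᵀ·S⁻¹ = [132/3547 1316/3547; -3188/10641 4439/10641; -2920/10641 2704/10641]
x' = x̄ + K·y = [-17862/3547, -16495/10641, -97259/10641]
P' = (I − K·H)·P̄ = [12251/3547 4917/3547 26787/3547; 4917/3547 8939/10641 29563/10641; 26787/3547 29563/10641 184877/10641]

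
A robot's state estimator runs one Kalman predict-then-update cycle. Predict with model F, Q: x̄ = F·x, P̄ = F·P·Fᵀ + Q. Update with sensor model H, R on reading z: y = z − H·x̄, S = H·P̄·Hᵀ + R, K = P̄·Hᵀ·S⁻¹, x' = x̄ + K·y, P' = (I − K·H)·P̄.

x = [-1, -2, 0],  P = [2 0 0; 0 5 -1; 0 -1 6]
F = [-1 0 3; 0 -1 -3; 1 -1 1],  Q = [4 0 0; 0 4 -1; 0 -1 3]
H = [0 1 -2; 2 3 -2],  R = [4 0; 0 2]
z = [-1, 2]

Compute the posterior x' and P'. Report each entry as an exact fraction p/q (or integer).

x' = [4609/6493, 5945/6493, 6736/6493]
P' = [102681/6493 -92094/6493 -37055/6493; -92094/6493 90252/6493 41924/6493; -37055/6493 41924/6493 25344/6493]

x̄ = F·x = [1, 2, 1]
P̄ = F·P·Fᵀ + Q = [60 -51 19; -51 57 -16; 19 -16 18]
y = z − H·x̄ = [-1, -4]
S = H·P̄·Hᵀ + R = [197 193; 193 255]
K = P̄·Hᵀ·S⁻¹ = [-4496/6493 1595/6493; 1601/6493 1360/6493; -2191/6493 487/6493]
x' = x̄ + K·y = [4609/6493, 5945/6493, 6736/6493]
P' = (I − K·H)·P̄ = [102681/6493 -92094/6493 -37055/6493; -92094/6493 90252/6493 41924/6493; -37055/6493 41924/6493 25344/6493]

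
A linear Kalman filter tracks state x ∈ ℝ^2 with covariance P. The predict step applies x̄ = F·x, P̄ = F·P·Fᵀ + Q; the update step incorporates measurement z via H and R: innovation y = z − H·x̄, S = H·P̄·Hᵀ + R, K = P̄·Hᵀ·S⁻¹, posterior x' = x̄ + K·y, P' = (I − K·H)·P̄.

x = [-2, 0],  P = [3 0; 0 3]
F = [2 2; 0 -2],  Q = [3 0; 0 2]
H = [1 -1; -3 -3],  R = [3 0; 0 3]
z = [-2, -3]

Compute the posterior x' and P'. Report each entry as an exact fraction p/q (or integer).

x̄ = F·x = [-4, 0]
P̄ = F·P·Fᵀ + Q = [27 -12; -12 14]
y = z − H·x̄ = [2, -15]
S = H·P̄·Hᵀ + R = [68 -39; -39 156]
K = P̄·Hᵀ·S⁻¹ = [111/233 -513/3029; -110/233 -474/3029]
x' = x̄ + K·y = [-1535/3029, 4250/3029]
P' = (I − K·H)·P̄ = [2421/3029 -1908/3029; -1908/3029 2382/3029]

x' = [-1535/3029, 4250/3029]
P' = [2421/3029 -1908/3029; -1908/3029 2382/3029]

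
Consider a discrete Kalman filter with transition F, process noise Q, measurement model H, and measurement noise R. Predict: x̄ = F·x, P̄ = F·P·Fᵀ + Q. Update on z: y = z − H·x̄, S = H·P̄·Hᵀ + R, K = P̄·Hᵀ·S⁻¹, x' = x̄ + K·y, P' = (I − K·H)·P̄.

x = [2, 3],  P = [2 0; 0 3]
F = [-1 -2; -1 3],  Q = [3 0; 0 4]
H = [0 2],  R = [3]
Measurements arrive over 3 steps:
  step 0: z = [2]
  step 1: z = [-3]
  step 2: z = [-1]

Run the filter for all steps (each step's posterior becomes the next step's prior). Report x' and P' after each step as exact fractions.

step 0: x' = [-232/45, 17/15], P' = [1271/135 -16/45; -16/45 11/15]
step 1: x' = [1312/2473, -2895/2473], P' = [31324/2473 435/2473; 435/2473 1794/2473]
step 2: x' = [695172/226427, -139495/226427], P' = [3708541/226427 60375/226427; 60375/226427 164256/226427]

step 0: x̄ = F·x = [-8, 7]
step 0: P̄ = F·P·Fᵀ + Q = [17 -16; -16 33]
step 0: y = z − H·x̄ = [-12]
step 0: S = H·P̄·Hᵀ + R = [135]
step 0: K = P̄·Hᵀ·S⁻¹ = [-32/135; 22/45]
step 0: x' = x̄ + K·y = [-232/45, 17/15]
step 0: P' = (I − K·H)·P̄ = [1271/135 -16/45; -16/45 11/15]
step 1: x̄ = F·x = [26/9, 77/9]
step 1: P̄ = F·P·Fᵀ + Q = [376/27 145/27; 145/27 598/27]
step 1: y = z − H·x̄ = [-181/9]
step 1: S = H·P̄·Hᵀ + R = [2473/27]
step 1: K = P̄·Hᵀ·S⁻¹ = [290/2473; 1196/2473]
step 1: x' = x̄ + K·y = [1312/2473, -2895/2473]
step 1: P' = (I − K·H)·P̄ = [31324/2473 435/2473; 435/2473 1794/2473]
step 2: x̄ = F·x = [4478/2473, -9997/2473]
step 2: P̄ = F·P·Fᵀ + Q = [47659/2473 20125/2473; 20125/2473 54752/2473]
step 2: y = z − H·x̄ = [17521/2473]
step 2: S = H·P̄·Hᵀ + R = [226427/2473]
step 2: K = P̄·Hᵀ·S⁻¹ = [40250/226427; 109504/226427]
step 2: x' = x̄ + K·y = [695172/226427, -139495/226427]
step 2: P' = (I − K·H)·P̄ = [3708541/226427 60375/226427; 60375/226427 164256/226427]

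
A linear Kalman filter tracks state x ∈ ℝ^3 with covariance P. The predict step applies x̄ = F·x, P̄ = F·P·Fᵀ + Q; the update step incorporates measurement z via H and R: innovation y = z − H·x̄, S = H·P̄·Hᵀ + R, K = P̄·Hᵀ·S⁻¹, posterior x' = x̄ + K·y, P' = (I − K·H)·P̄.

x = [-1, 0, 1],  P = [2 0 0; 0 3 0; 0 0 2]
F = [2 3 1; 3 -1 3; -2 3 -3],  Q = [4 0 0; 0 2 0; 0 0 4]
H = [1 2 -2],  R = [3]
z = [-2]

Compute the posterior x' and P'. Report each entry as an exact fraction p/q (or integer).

x' = [-277/244, -169/244, -65/244]
P' = [9641/244 337/244 5141/244; 337/244 1451/732 1703/732; 5141/244 1703/732 9683/732]

x̄ = F·x = [-1, 0, -1]
P̄ = F·P·Fᵀ + Q = [41 9 13; 9 41 -39; 13 -39 57]
y = z − H·x̄ = [-3]
S = H·P̄·Hᵀ + R = [732]
K = P̄·Hᵀ·S⁻¹ = [11/244; 169/732; -179/732]
x' = x̄ + K·y = [-277/244, -169/244, -65/244]
P' = (I − K·H)·P̄ = [9641/244 337/244 5141/244; 337/244 1451/732 1703/732; 5141/244 1703/732 9683/732]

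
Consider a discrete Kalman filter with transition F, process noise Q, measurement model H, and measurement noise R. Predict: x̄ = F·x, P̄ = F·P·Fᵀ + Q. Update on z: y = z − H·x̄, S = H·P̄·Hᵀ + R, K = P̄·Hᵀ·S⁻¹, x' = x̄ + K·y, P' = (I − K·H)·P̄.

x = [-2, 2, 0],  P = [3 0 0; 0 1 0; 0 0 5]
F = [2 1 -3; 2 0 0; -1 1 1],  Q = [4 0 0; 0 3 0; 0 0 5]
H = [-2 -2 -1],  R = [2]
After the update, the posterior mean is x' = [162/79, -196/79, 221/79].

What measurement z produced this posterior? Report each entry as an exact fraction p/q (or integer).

x̄ = F·x = [-2, -4, 4]
P̄ = F·P·Fᵀ + Q = [62 12 -20; 12 15 -6; -20 -6 14]
S = H·P̄·Hᵀ + R = [316]
K = P̄·Hᵀ·S⁻¹ = [-32/79; -12/79; 19/158]
x' − x̄ = [320/79, 120/79, -95/79] = K·y
y = (KᵀK)⁻¹·Kᵀ·(x' − x̄) = [-10]
z = y + H·x̄ = [-10] + [8] = [-2]

z = [-2]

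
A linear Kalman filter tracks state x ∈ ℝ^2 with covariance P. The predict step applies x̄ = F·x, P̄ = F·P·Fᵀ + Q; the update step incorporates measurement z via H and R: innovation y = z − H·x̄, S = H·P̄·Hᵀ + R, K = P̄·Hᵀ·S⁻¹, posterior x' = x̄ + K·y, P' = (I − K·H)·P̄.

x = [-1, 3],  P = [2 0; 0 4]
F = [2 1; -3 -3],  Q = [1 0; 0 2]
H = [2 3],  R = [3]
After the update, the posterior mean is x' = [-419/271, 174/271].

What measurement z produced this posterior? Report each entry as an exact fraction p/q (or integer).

x̄ = F·x = [1, -6]
P̄ = F·P·Fᵀ + Q = [13 -24; -24 56]
S = H·P̄·Hᵀ + R = [271]
K = P̄·Hᵀ·S⁻¹ = [-46/271; 120/271]
x' − x̄ = [-690/271, 1800/271] = K·y
y = (KᵀK)⁻¹·Kᵀ·(x' − x̄) = [15]
z = y + H·x̄ = [15] + [-16] = [-1]

z = [-1]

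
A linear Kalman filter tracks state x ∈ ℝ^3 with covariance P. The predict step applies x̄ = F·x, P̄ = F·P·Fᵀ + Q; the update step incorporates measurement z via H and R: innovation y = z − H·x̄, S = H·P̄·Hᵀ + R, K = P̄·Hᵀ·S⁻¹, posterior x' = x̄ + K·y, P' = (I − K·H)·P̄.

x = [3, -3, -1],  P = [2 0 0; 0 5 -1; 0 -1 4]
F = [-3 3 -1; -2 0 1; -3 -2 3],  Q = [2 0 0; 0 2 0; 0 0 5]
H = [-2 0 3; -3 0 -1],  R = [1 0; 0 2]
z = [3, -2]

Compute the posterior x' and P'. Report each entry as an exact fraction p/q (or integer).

x̄ = F·x = [-17, -7, -6]
P̄ = F·P·Fᵀ + Q = [75 5 -35; 5 14 26; -35 26 91]
y = z − H·x̄ = [-13, -59]
S = H·P̄·Hᵀ + R = [1540 422; 422 558]
K = P̄·Hᵀ·S⁻¹ = [-31055/340618 -92495/340618; 27623/340618 -22959/170309; 92743/340618 -61593/340618]
x' = x̄ + K·y = [35207/170309, -34263/340618, 192310/170309]
P' = (I − K·H)·P̄ = [53275/340618 22535/340618 25165/340618; 22535/340618 503825/170309 24231/340618; 25165/340618 24231/340618 47691/340618]

x' = [35207/170309, -34263/340618, 192310/170309]
P' = [53275/340618 22535/340618 25165/340618; 22535/340618 503825/170309 24231/340618; 25165/340618 24231/340618 47691/340618]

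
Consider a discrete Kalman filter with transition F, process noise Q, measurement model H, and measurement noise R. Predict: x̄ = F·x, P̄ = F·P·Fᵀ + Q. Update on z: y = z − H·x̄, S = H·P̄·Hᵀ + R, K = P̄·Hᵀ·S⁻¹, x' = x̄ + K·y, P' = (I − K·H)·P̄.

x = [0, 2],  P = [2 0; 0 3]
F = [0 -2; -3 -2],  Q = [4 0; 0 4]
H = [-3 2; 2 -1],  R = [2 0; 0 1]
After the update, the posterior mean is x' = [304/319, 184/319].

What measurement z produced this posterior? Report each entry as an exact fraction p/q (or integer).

x̄ = F·x = [-4, -4]
P̄ = F·P·Fᵀ + Q = [16 12; 12 34]
S = H·P̄·Hᵀ + R = [138 -80; -80 51]
K = P̄·Hᵀ·S⁻¹ = [188/319 420/319; 416/319 590/319]
x' − x̄ = [1580/319, 1460/319] = K·y
y = (KᵀK)⁻¹·Kᵀ·(x' − x̄) = [-5, 6]
z = y + H·x̄ = [-5, 6] + [4, -4] = [-1, 2]

z = [-1, 2]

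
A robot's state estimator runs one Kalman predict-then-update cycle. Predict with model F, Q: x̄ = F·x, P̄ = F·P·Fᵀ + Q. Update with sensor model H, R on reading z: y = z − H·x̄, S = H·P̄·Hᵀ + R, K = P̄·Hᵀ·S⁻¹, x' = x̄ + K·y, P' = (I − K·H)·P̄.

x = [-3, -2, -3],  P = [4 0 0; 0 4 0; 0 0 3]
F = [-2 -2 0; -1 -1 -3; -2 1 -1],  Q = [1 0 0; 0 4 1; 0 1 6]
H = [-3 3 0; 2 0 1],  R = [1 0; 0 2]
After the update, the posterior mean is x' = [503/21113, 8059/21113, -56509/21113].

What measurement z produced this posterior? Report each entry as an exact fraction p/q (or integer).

z = [1, -3]

x̄ = F·x = [10, 14, 7]
P̄ = F·P·Fᵀ + Q = [33 16 8; 16 39 14; 8 14 29]
S = H·P̄·Hᵀ + R = [361 -84; -84 195]
K = P̄·Hᵀ·S⁻¹ = [-1243/21113 22430/63339; 5773/21113 22402/63339; 2430/21113 5919/21113]
x' − x̄ = [-210627/21113, -287523/21113, -204300/21113] = K·y
y = (KᵀK)⁻¹·Kᵀ·(x' − x̄) = [-11, -30]
z = y + H·x̄ = [-11, -30] + [12, 27] = [1, -3]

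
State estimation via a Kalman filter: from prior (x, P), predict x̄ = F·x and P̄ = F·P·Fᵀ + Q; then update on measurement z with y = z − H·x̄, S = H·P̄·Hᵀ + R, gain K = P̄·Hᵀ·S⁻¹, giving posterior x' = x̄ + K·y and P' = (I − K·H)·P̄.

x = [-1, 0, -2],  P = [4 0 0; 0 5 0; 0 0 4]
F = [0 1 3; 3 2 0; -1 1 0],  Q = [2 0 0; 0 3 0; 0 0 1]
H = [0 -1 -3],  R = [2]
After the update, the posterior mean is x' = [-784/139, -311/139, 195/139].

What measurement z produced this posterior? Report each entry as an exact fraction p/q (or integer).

x̄ = F·x = [-6, -3, 1]
P̄ = F·P·Fᵀ + Q = [43 10 5; 10 59 -2; 5 -2 10]
S = H·P̄·Hᵀ + R = [139]
K = P̄·Hᵀ·S⁻¹ = [-25/139; -53/139; -28/139]
x' − x̄ = [50/139, 106/139, 56/139] = K·y
y = (KᵀK)⁻¹·Kᵀ·(x' − x̄) = [-2]
z = y + H·x̄ = [-2] + [0] = [-2]

z = [-2]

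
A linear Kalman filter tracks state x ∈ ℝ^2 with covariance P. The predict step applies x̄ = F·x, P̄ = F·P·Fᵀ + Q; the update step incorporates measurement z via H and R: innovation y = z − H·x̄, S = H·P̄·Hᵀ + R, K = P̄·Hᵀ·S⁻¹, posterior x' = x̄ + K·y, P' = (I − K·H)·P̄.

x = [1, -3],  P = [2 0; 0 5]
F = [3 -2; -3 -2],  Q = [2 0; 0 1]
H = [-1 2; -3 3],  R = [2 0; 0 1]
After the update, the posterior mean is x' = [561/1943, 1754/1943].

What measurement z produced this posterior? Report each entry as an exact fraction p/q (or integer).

x̄ = F·x = [9, 3]
P̄ = F·P·Fᵀ + Q = [40 2; 2 39]
S = H·P̄·Hᵀ + R = [190 336; 336 676]
K = P̄·Hᵀ·S⁻¹ = [1746/1943 -2391/3886; 1760/1943 -2223/7772]
x' − x̄ = [-16926/1943, -4075/1943] = K·y
y = (KᵀK)⁻¹·Kᵀ·(x' − x̄) = [4, 20]
z = y + H·x̄ = [4, 20] + [-3, -18] = [1, 2]

z = [1, 2]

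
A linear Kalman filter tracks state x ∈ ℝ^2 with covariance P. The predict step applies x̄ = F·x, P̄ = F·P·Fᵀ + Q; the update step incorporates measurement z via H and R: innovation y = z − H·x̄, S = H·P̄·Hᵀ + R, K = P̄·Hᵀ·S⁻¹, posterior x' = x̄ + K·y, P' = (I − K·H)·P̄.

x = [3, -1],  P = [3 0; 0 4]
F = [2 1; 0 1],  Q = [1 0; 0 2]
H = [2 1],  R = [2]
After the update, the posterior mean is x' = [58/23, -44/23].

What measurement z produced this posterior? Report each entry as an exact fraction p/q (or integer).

z = [3]

x̄ = F·x = [5, -1]
P̄ = F·P·Fᵀ + Q = [17 4; 4 6]
S = H·P̄·Hᵀ + R = [92]
K = P̄·Hᵀ·S⁻¹ = [19/46; 7/46]
x' − x̄ = [-57/23, -21/23] = K·y
y = (KᵀK)⁻¹·Kᵀ·(x' − x̄) = [-6]
z = y + H·x̄ = [-6] + [9] = [3]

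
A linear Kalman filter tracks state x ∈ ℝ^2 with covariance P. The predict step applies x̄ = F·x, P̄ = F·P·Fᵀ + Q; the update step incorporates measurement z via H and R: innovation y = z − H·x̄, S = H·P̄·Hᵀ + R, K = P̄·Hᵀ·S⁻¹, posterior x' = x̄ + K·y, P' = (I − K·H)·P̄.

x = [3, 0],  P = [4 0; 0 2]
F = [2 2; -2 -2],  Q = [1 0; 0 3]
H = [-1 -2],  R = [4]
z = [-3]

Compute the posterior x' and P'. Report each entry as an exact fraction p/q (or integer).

x̄ = F·x = [6, -6]
P̄ = F·P·Fᵀ + Q = [25 -24; -24 27]
y = z − H·x̄ = [-9]
S = H·P̄·Hᵀ + R = [41]
K = P̄·Hᵀ·S⁻¹ = [23/41; -30/41]
x' = x̄ + K·y = [39/41, 24/41]
P' = (I − K·H)·P̄ = [496/41 -294/41; -294/41 207/41]

x' = [39/41, 24/41]
P' = [496/41 -294/41; -294/41 207/41]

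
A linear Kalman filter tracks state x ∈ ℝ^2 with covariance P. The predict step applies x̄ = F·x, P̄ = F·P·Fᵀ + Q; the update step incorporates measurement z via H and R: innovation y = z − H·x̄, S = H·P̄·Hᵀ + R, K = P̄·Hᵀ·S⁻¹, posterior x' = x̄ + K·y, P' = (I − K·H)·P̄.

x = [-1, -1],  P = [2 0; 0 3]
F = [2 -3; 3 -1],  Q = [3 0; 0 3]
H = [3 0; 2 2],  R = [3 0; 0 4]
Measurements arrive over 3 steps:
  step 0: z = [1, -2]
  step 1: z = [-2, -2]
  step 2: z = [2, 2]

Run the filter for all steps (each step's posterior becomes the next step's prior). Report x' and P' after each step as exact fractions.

step 0: x̄ = F·x = [1, -2]
step 0: P̄ = F·P·Fᵀ + Q = [38 21; 21 24]
step 0: y = z − H·x̄ = [-2, 0]
step 0: S = H·P̄·Hᵀ + R = [345 354; 354 420]
step 0: K = P̄·Hᵀ·S⁻¹ = [509/1632 59/3264; -75/272 243/544]
step 0: x' = x̄ + K·y = [307/816, -197/136]
step 0: P' = (I − K·H)·P̄ = [509/1632 -75/272; -75/272 159/136]
step 1: x̄ = F·x = [260/51, 701/272]
step 1: P̄ = F·P·Fᵀ + Q = [922/51 143/17; 143/17 4695/544]
step 1: y = z − H·x̄ = [-294/17, -7079/408]
step 1: S = H·P̄·Hᵀ + R = [2817/17 2702/17; 2702/17 72677/408]
step 1: K = P̄·Hᵀ·S⁻¹ = [168662/578663 21616/578663; -125430/578663 445287/1157326]
step 1: x' = x̄ + K·y = [-341862/578663, -202439/578663]
step 1: P' = (I − K·H)·P̄ = [168662/578663 -125430/578663; -125430/578663 570717/578663]
step 2: x̄ = F·x = [-76407/578663, -823147/578663]
step 2: P̄ = F·P·Fᵀ + Q = [9052250/578663 4103853/578663; 4103853/578663 4577244/578663]
step 2: y = z − H·x̄ = [1386547/578663, 2956434/578663]
step 2: S = H·P̄·Hᵀ + R = [83206239/578663 78936618/578663; 78936618/578663 89663452/578663]
step 2: K = P̄·Hᵀ·S⁻¹ = [51551507/177070384 13156103/354140768; -9598851/44267596 34044717/88535192]
step 2: x' = x̄ + K·y = [16718873/22133798, 249490/11066899]
step 2: P' = (I − K·H)·P̄ = [51551507/177070384 -9598851/44267596; -9598851/44267596 10910892/11066899]

step 0: x' = [307/816, -197/136], P' = [509/1632 -75/272; -75/272 159/136]
step 1: x' = [-341862/578663, -202439/578663], P' = [168662/578663 -125430/578663; -125430/578663 570717/578663]
step 2: x' = [16718873/22133798, 249490/11066899], P' = [51551507/177070384 -9598851/44267596; -9598851/44267596 10910892/11066899]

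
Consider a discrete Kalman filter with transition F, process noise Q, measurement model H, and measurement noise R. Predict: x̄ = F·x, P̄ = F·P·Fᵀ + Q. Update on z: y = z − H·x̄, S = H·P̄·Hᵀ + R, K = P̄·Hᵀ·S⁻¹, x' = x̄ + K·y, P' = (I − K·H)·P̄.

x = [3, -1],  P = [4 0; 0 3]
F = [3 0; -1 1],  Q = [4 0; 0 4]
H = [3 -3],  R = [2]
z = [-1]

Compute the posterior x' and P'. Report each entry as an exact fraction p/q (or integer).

x̄ = F·x = [9, -4]
P̄ = F·P·Fᵀ + Q = [40 -12; -12 11]
y = z − H·x̄ = [-40]
S = H·P̄·Hᵀ + R = [677]
K = P̄·Hᵀ·S⁻¹ = [156/677; -69/677]
x' = x̄ + K·y = [-147/677, 52/677]
P' = (I − K·H)·P̄ = [2744/677 2640/677; 2640/677 2686/677]

x' = [-147/677, 52/677]
P' = [2744/677 2640/677; 2640/677 2686/677]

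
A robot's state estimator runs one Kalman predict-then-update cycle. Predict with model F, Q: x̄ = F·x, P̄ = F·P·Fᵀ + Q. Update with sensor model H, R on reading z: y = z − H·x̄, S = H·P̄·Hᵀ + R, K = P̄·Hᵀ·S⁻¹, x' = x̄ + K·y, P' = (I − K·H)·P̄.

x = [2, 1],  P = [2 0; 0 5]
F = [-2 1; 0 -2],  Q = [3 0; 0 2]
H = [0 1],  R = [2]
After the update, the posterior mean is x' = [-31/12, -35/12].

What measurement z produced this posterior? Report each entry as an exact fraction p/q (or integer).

z = [-3]

x̄ = F·x = [-3, -2]
P̄ = F·P·Fᵀ + Q = [16 -10; -10 22]
S = H·P̄·Hᵀ + R = [24]
K = P̄·Hᵀ·S⁻¹ = [-5/12; 11/12]
x' − x̄ = [5/12, -11/12] = K·y
y = (KᵀK)⁻¹·Kᵀ·(x' − x̄) = [-1]
z = y + H·x̄ = [-1] + [-2] = [-3]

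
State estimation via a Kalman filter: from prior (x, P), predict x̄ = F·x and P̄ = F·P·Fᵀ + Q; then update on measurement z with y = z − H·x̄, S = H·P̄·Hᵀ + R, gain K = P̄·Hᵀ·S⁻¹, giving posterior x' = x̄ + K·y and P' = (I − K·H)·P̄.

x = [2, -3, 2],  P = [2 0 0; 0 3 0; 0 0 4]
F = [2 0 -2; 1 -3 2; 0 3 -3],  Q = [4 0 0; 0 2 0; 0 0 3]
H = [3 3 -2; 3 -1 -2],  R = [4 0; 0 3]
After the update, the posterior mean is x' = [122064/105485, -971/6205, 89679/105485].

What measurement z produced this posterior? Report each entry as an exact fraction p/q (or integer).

x̄ = F·x = [0, 15, -15]
P̄ = F·P·Fᵀ + Q = [28 -12 24; -12 47 -51; 24 -51 66]
S = H·P̄·Hᵀ + R = [1051 219; 219 146]
K = P̄·Hᵀ·S⁻¹ = [-144/1445 50448/105485; 21/85 -1492/6205; -399/1445 37188/105485]
x' − x̄ = [122064/105485, -94046/6205, 1671954/105485] = K·y
y = (KᵀK)⁻¹·Kᵀ·(x' − x̄) = [-74, -13]
z = y + H·x̄ = [-74, -13] + [75, 15] = [1, 2]

z = [1, 2]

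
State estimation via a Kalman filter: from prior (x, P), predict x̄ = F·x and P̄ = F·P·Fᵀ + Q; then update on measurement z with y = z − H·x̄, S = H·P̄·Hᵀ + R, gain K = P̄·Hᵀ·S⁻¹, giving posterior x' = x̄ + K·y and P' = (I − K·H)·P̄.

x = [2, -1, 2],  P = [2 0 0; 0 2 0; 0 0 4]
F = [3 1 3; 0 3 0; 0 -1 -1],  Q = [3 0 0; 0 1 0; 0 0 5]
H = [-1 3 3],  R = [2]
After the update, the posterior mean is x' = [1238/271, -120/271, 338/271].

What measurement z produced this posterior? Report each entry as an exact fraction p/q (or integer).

z = [-2]

x̄ = F·x = [11, -3, -1]
P̄ = F·P·Fᵀ + Q = [59 6 -14; 6 19 -6; -14 -6 11]
S = H·P̄·Hᵀ + R = [271]
K = P̄·Hᵀ·S⁻¹ = [-83/271; 33/271; 29/271]
x' − x̄ = [-1743/271, 693/271, 609/271] = K·y
y = (KᵀK)⁻¹·Kᵀ·(x' − x̄) = [21]
z = y + H·x̄ = [21] + [-23] = [-2]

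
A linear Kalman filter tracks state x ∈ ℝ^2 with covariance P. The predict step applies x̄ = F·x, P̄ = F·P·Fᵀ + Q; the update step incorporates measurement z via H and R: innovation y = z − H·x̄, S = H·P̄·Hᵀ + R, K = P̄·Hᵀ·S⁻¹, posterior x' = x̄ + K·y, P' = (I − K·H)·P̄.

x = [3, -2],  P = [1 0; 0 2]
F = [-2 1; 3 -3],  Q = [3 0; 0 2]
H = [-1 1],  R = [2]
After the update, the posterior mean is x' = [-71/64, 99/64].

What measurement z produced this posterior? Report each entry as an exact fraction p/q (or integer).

x̄ = F·x = [-8, 15]
P̄ = F·P·Fᵀ + Q = [9 -12; -12 29]
S = H·P̄·Hᵀ + R = [64]
K = P̄·Hᵀ·S⁻¹ = [-21/64; 41/64]
x' − x̄ = [441/64, -861/64] = K·y
y = (KᵀK)⁻¹·Kᵀ·(x' − x̄) = [-21]
z = y + H·x̄ = [-21] + [23] = [2]

z = [2]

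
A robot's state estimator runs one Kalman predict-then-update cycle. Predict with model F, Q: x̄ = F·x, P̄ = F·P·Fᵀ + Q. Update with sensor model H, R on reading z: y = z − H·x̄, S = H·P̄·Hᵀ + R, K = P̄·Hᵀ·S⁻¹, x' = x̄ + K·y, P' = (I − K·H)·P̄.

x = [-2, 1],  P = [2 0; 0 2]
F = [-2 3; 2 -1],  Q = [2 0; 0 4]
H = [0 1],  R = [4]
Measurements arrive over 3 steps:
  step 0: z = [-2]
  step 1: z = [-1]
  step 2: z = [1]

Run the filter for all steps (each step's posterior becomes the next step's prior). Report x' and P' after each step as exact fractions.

step 0: x̄ = F·x = [7, -5]
step 0: P̄ = F·P·Fᵀ + Q = [28 -14; -14 14]
step 0: y = z − H·x̄ = [3]
step 0: S = H·P̄·Hᵀ + R = [18]
step 0: K = P̄·Hᵀ·S⁻¹ = [-7/9; 7/9]
step 0: x' = x̄ + K·y = [14/3, -8/3]
step 0: P' = (I − K·H)·P̄ = [154/9 -28/9; -28/9 28/9]
step 1: x̄ = F·x = [-52/3, 12]
step 1: P̄ = F·P·Fᵀ + Q = [1222/9 -308/3; -308/3 88]
step 1: y = z − H·x̄ = [-13]
step 1: S = H·P̄·Hᵀ + R = [92]
step 1: K = P̄·Hᵀ·S⁻¹ = [-77/69; 22/23]
step 1: x' = x̄ + K·y = [-65/23, -10/23]
step 1: P' = (I − K·H)·P̄ = [4390/207 -308/69; -308/69 88/23]
step 2: x̄ = F·x = [100/23, -120/23]
step 2: P̄ = F·P·Fᵀ + Q = [36190/207 -27328/207; -27328/207 22876/207]
step 2: y = z − H·x̄ = [143/23]
step 2: S = H·P̄·Hᵀ + R = [23704/207]
step 2: K = P̄·Hᵀ·S⁻¹ = [-3416/2963; 5719/5926]
step 2: x' = x̄ + K·y = [-8356/2963, 4639/5926]
step 2: P' = (I − K·H)·P̄ = [67046/2963 -13664/2963; -13664/2963 11438/2963]

step 0: x' = [14/3, -8/3], P' = [154/9 -28/9; -28/9 28/9]
step 1: x' = [-65/23, -10/23], P' = [4390/207 -308/69; -308/69 88/23]
step 2: x' = [-8356/2963, 4639/5926], P' = [67046/2963 -13664/2963; -13664/2963 11438/2963]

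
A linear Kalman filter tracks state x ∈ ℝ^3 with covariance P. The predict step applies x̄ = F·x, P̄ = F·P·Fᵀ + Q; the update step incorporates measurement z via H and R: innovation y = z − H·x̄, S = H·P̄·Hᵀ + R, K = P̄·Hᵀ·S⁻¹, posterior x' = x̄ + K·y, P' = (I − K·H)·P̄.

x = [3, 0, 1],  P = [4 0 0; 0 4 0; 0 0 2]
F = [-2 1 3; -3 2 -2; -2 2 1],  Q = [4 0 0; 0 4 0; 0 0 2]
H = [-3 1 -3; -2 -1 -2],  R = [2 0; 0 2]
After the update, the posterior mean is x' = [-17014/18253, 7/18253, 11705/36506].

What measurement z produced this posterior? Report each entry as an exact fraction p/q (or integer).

x̄ = F·x = [-3, -11, -5]
P̄ = F·P·Fᵀ + Q = [42 20 30; 20 64 36; 30 36 36]
S = H·P̄·Hᵀ + R = [972 820; 820 842]
K = P̄·Hᵀ·S⁻¹ = [-3819/18253 164/18253; 7094/18253 -10724/18253; 339/36506 -3807/18253]
x' − x̄ = [37745/18253, 200790/18253, 194235/36506] = K·y
y = (KᵀK)⁻¹·Kᵀ·(x' − x̄) = [-11, -26]
z = y + H·x̄ = [-11, -26] + [13, 27] = [2, 1]

z = [2, 1]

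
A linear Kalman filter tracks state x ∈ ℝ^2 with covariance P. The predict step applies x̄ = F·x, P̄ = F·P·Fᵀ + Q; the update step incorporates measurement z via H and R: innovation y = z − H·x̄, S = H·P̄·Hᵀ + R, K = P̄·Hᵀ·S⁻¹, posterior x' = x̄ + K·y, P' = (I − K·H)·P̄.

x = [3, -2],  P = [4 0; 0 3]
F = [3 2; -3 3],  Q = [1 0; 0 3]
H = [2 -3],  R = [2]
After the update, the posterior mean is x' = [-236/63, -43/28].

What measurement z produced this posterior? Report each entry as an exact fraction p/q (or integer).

x̄ = F·x = [5, -15]
P̄ = F·P·Fᵀ + Q = [49 -18; -18 66]
S = H·P̄·Hᵀ + R = [1008]
K = P̄·Hᵀ·S⁻¹ = [19/126; -13/56]
x' − x̄ = [-551/63, 377/28] = K·y
y = (KᵀK)⁻¹·Kᵀ·(x' − x̄) = [-58]
z = y + H·x̄ = [-58] + [55] = [-3]

z = [-3]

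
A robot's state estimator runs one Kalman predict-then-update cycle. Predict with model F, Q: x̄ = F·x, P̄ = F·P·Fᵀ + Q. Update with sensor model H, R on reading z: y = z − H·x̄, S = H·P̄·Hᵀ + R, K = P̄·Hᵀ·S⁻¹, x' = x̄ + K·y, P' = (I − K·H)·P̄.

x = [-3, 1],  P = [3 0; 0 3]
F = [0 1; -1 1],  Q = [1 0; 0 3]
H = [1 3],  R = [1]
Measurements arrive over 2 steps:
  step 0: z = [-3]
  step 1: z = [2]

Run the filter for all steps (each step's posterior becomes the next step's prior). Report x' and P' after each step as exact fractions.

step 0: x̄ = F·x = [1, 4]
step 0: P̄ = F·P·Fᵀ + Q = [4 3; 3 9]
step 0: y = z − H·x̄ = [-16]
step 0: S = H·P̄·Hᵀ + R = [104]
step 0: K = P̄·Hᵀ·S⁻¹ = [1/8; 15/52]
step 0: x' = x̄ + K·y = [-1, -8/13]
step 0: P' = (I − K·H)·P̄ = [19/8 -3/4; -3/4 9/26]
step 1: x̄ = F·x = [-8/13, 5/13]
step 1: P̄ = F·P·Fᵀ + Q = [35/26 57/52; 57/52 751/104]
step 1: y = z − H·x̄ = [19/13]
step 1: S = H·P̄·Hᵀ + R = [7687/104]
step 1: K = P̄·Hᵀ·S⁻¹ = [482/7687; 2367/7687]
step 1: x' = x̄ + K·y = [-4026/7687, 6416/7687]
step 1: P' = (I − K·H)·P̄ = [8114/7687 -2544/7687; -2544/7687 1637/7687]

step 0: x' = [-1, -8/13], P' = [19/8 -3/4; -3/4 9/26]
step 1: x' = [-4026/7687, 6416/7687], P' = [8114/7687 -2544/7687; -2544/7687 1637/7687]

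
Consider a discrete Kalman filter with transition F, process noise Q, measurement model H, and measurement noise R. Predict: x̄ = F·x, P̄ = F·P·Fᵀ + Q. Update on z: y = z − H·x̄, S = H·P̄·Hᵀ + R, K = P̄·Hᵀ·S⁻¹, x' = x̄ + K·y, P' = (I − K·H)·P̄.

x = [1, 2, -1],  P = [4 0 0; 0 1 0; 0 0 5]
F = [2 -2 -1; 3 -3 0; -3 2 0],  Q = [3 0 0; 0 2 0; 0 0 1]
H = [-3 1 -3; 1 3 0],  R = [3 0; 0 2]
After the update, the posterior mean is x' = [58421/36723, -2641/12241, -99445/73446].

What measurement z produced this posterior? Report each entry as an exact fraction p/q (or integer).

z = [-1, 1]

x̄ = F·x = [-1, -3, 1]
P̄ = F·P·Fᵀ + Q = [28 30 -28; 30 47 -42; -28 -42 41]
S = H·P̄·Hᵀ + R = [239 279; 279 633]
K = P̄·Hᵀ·S⁻¹ = [-2322/12241 9916/36723; 805/12241 2952/12241; -2769/24482 -14207/73446]
x' − x̄ = [95144/36723, 34082/12241, -172891/73446] = K·y
y = (KᵀK)⁻¹·Kᵀ·(x' − x̄) = [2, 11]
z = y + H·x̄ = [2, 11] + [-3, -10] = [-1, 1]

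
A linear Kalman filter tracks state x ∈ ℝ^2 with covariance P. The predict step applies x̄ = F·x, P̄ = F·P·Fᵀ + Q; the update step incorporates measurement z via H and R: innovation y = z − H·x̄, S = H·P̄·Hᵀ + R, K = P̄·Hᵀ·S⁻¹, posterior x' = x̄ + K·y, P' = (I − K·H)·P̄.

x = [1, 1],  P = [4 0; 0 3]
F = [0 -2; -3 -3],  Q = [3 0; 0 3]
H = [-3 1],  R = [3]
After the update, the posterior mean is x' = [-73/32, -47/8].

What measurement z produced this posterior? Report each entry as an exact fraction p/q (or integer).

z = [1]

x̄ = F·x = [-2, -6]
P̄ = F·P·Fᵀ + Q = [15 18; 18 66]
S = H·P̄·Hᵀ + R = [96]
K = P̄·Hᵀ·S⁻¹ = [-9/32; 1/8]
x' − x̄ = [-9/32, 1/8] = K·y
y = (KᵀK)⁻¹·Kᵀ·(x' − x̄) = [1]
z = y + H·x̄ = [1] + [0] = [1]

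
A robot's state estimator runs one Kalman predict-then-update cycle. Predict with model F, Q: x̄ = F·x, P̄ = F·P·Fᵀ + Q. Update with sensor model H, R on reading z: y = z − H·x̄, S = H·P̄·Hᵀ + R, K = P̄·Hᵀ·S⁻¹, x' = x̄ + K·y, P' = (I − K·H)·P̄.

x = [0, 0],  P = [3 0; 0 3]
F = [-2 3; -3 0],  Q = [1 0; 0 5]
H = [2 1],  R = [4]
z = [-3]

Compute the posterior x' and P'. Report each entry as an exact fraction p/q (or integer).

x̄ = F·x = [0, 0]
P̄ = F·P·Fᵀ + Q = [40 18; 18 32]
y = z − H·x̄ = [-3]
S = H·P̄·Hᵀ + R = [268]
K = P̄·Hᵀ·S⁻¹ = [49/134; 17/67]
x' = x̄ + K·y = [-147/134, -51/67]
P' = (I − K·H)·P̄ = [279/67 -460/67; -460/67 988/67]

x' = [-147/134, -51/67]
P' = [279/67 -460/67; -460/67 988/67]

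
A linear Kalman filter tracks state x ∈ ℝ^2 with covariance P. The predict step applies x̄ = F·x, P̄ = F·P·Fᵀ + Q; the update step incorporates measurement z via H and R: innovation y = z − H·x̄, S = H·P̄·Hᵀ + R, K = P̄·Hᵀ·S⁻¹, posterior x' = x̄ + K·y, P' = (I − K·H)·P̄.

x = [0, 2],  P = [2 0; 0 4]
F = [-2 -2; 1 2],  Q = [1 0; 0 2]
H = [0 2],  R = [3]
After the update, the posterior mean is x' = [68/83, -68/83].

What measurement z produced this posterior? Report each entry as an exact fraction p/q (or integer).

x̄ = F·x = [-4, 4]
P̄ = F·P·Fᵀ + Q = [25 -20; -20 20]
S = H·P̄·Hᵀ + R = [83]
K = P̄·Hᵀ·S⁻¹ = [-40/83; 40/83]
x' − x̄ = [400/83, -400/83] = K·y
y = (KᵀK)⁻¹·Kᵀ·(x' − x̄) = [-10]
z = y + H·x̄ = [-10] + [8] = [-2]

z = [-2]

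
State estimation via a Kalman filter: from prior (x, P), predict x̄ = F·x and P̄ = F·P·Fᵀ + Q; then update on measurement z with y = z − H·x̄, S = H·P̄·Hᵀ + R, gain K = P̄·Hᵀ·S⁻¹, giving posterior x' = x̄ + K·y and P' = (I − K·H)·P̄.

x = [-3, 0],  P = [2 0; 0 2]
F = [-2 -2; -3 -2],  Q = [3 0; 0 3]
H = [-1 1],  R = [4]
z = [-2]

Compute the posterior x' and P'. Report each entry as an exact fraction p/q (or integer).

x̄ = F·x = [6, 9]
P̄ = F·P·Fᵀ + Q = [19 20; 20 29]
y = z − H·x̄ = [-5]
S = H·P̄·Hᵀ + R = [12]
K = P̄·Hᵀ·S⁻¹ = [1/12; 3/4]
x' = x̄ + K·y = [67/12, 21/4]
P' = (I − K·H)·P̄ = [227/12 77/4; 77/4 89/4]

x' = [67/12, 21/4]
P' = [227/12 77/4; 77/4 89/4]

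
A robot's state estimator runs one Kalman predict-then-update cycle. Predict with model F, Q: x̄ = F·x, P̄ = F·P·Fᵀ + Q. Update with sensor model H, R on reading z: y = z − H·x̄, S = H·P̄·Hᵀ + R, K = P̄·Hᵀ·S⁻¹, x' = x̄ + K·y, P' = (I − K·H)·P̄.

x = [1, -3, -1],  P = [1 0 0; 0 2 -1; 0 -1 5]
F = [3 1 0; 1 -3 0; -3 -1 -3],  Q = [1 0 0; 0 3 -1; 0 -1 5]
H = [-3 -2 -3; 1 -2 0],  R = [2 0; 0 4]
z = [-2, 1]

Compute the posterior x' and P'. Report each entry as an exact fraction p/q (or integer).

x' = [1935/704, 11983/9856, -3519/1232]
P' = [15837/1760 2943/704 -5179/440; 2943/704 28543/9856 -7519/1232; -5179/440 -7519/1232 12351/770]

x̄ = F·x = [0, 10, 3]
P̄ = F·P·Fᵀ + Q = [12 -3 -8; -3 22 -7; -8 -7 55]
y = z − H·x̄ = [27, 21]
S = H·P̄·Hᵀ + R = [429 22; 22 116]
K = P̄·Hᵀ·S⁻¹ = [-39/1760 51/320; -59/4928 -361/896; -929/3080 61/560]
x' = x̄ + K·y = [1935/704, 11983/9856, -3519/1232]
P' = (I − K·H)·P̄ = [15837/1760 2943/704 -5179/440; 2943/704 28543/9856 -7519/1232; -5179/440 -7519/1232 12351/770]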